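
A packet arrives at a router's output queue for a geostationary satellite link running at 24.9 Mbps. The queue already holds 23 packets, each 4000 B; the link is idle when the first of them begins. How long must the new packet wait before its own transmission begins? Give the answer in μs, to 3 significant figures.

29600 μs

Each queued packet: L/R = 32000/24900000 = 1285.14 μs.
23 queued → 29558.2 μs.
Queuing delay = 29600 μs.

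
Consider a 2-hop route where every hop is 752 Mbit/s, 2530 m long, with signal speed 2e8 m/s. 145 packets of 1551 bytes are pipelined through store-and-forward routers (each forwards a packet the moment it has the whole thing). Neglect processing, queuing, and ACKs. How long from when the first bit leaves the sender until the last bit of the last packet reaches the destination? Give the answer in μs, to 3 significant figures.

2430 μs

Per-hop transmission t_tx = L/R = 12408/752000000 = 16.5 μs.
Per-hop propagation t_prop = 2530/200000000 = 12.65 μs.
Pipeline fill: first packet needs 2·t_tx to clear all hops; remaining 144 packets each add one t_tx.
Total = (2+145-1)·t_tx + 2·t_prop = 146·16.5 + 2·12.65 = 2430 μs.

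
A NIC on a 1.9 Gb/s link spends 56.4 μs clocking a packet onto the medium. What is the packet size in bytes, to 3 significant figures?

L = R × t_tx = 1900000000 b/s × 5.64e-05 s = 107160 bits.
In bytes: 107160 / 8 = 13400 bytes.

13400 bytes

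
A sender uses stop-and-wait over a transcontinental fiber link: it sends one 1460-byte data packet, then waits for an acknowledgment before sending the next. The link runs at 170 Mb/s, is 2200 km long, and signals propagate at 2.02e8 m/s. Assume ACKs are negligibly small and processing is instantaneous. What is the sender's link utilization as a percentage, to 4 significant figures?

t_tx = L/R = 11680/170000000 = 6.87059e-05 s.
t_prop = 2200000/202000000 = 0.0108911 s; RTT = 0.0217822 s.
Cycle = t_tx + RTT = 0.0218509 s.
Utilization = t_tx / cycle = 6.87059e-05/0.0218509 = 0.3144 %.

0.3144 %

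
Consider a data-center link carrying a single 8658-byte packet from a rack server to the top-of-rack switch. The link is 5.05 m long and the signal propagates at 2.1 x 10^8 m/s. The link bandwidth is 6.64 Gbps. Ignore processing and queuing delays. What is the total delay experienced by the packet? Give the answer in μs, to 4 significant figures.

L = 8658 × 8 = 69264 bits.
Transmission delay = L/R = 69264 / 6640000000 = 10.4313 μs.
Propagation delay = d/s = 5.05 m / 210000000 m/s = 0.0240476 μs.
Total = 10.46 μs.

10.46 μs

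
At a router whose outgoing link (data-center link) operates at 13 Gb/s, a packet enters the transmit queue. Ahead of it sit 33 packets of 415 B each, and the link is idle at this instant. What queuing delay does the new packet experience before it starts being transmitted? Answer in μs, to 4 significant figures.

8.428 μs

Each queued packet: L/R = 3320/13000000000 = 0.255385 μs.
33 queued → 8.42769 μs.
Queuing delay = 8.428 μs.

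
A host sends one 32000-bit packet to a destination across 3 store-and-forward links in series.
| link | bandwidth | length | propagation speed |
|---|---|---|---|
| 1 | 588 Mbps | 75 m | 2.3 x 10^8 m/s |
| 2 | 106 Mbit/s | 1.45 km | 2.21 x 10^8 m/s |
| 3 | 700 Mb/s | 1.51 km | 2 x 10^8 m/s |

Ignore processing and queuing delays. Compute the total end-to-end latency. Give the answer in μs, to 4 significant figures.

Transmission delays (L/R per hop): 54.4218, 301.887, 45.7143 μs; sum = 402.023 μs.
Propagation delays (d/s per hop): 0.326087, 6.56109, 7.55 μs; sum = 14.4372 μs.
End-to-end = 416.5 μs.

416.5 μs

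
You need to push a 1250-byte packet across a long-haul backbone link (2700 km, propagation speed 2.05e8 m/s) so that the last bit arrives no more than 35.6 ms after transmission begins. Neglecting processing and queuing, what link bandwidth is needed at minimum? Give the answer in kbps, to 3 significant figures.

446 kbps

L = 10000 bits.
Propagation delay = 2700000 / 2.05e+08 = 13.1707 ms.
Transmission budget = 35.6 − 13.1707 = 22.4293 ms.
R ≥ L / t_tx = 10000 bits / 0.0224293 s = 446 kbps.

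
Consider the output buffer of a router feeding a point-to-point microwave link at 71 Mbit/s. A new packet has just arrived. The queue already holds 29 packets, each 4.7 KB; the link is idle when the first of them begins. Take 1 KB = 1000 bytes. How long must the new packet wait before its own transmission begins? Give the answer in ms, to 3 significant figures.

Each queued packet: L/R = 37600/71000000 = 0.529577 ms.
29 queued → 15.3577 ms.
Queuing delay = 15.4 ms.

15.4 ms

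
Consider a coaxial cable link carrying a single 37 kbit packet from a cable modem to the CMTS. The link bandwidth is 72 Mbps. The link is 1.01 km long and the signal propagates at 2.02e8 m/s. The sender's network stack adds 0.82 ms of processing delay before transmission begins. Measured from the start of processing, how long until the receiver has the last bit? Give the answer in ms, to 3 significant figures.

L = 37000 bits.
Transmission delay = L/R = 37000 / 72000000 = 0.513889 ms.
Propagation delay = d/s = 1010 m / 202000000 m/s = 0.005 ms.
Plus processing delay 0.82 ms = 0.82 ms.
Total = 1.34 ms.

1.34 ms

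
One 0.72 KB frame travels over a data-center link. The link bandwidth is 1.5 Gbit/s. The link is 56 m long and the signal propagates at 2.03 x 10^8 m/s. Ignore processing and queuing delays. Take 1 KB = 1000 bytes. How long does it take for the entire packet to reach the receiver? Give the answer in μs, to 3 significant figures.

4.12 μs

L = 5760 bits.
Transmission delay = L/R = 5760 / 1500000000 = 3.84 μs.
Propagation delay = d/s = 56 m / 2.03e+08 m/s = 0.275862 μs.
Total = 4.12 μs.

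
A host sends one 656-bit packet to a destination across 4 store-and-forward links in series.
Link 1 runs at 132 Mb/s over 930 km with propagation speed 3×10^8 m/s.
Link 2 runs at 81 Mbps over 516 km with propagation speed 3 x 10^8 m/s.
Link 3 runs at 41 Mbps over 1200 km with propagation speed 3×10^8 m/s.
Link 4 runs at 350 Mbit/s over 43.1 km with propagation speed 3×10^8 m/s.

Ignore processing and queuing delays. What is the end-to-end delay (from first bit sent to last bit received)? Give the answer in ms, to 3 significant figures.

8.99 ms

Transmission delays (L/R per hop): 0.0049697, 0.00809877, 0.016, 0.00187429 ms; sum = 0.0309427 ms.
Propagation delays (d/s per hop): 3.1, 1.72, 4, 0.143667 ms; sum = 8.96367 ms.
End-to-end = 8.99 ms.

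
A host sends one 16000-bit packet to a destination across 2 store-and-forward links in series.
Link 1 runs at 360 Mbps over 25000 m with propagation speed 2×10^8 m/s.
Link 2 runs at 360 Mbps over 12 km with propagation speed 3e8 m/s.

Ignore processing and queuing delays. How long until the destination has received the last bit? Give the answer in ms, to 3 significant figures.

Transmission delay per hop = L/R = 16000/360000000 = 0.0444444 ms; 2 hops → 0.0888889 ms.
Propagation delays (d/s per hop): 0.125, 0.04 ms; sum = 0.165 ms.
End-to-end = 0.254 ms.

0.254 ms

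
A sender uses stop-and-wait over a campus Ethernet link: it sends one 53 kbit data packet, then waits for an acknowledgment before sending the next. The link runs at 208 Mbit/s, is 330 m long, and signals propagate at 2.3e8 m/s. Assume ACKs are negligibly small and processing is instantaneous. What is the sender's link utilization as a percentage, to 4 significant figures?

t_tx = L/R = 53000/208000000 = 0.000254808 s.
t_prop = 330/2.3e+08 = 1.43478e-06 s; RTT = 2.86957e-06 s.
Cycle = t_tx + RTT = 0.000257677 s.
Utilization = t_tx / cycle = 0.000254808/0.000257677 = 98.89 %.

98.89 %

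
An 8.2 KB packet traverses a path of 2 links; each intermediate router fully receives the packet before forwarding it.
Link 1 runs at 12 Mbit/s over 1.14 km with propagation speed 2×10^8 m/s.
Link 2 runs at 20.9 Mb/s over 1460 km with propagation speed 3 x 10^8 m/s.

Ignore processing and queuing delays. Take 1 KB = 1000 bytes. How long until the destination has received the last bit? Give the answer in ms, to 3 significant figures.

13.5 ms

L = 65600 bits.
Transmission delays (L/R per hop): 5.46667, 3.13876 ms; sum = 8.60542 ms.
Propagation delays (d/s per hop): 0.0057, 4.86667 ms; sum = 4.87237 ms.
End-to-end = 13.5 ms.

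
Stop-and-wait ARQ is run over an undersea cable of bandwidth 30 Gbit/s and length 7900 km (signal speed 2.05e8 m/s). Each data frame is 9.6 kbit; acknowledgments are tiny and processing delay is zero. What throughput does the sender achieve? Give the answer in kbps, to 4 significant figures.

124.6 kbps

t_tx = L/R = 9600/30000000000 = 3.2e-07 s.
t_prop = 7900000/2.05e+08 = 0.0385366 s; RTT = 0.0770732 s.
Cycle = t_tx + RTT = 0.0770735 s.
Throughput = L / cycle = 9600 / 0.0770735 = 124.6 kbps.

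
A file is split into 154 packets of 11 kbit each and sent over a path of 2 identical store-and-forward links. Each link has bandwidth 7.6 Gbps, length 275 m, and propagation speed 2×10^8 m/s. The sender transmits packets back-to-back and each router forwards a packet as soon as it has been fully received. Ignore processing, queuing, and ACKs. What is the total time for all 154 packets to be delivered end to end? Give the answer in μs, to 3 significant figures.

Per-hop transmission t_tx = L/R = 11000/7600000000 = 1.44737 μs.
Per-hop propagation t_prop = 275/200000000 = 1.375 μs.
Pipeline fill: first packet needs 2·t_tx to clear all hops; remaining 153 packets each add one t_tx.
Total = (2+154-1)·t_tx + 2·t_prop = 155·1.44737 + 2·1.375 = 227 μs.

227 μs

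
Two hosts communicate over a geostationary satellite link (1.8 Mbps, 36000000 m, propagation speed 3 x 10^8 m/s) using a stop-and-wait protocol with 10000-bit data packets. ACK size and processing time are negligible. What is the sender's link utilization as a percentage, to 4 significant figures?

2.262 %

t_tx = L/R = 10000/1800000 = 0.00555556 s.
t_prop = 36000000/300000000 = 0.12 s; RTT = 0.24 s.
Cycle = t_tx + RTT = 0.245556 s.
Utilization = t_tx / cycle = 0.00555556/0.245556 = 2.262 %.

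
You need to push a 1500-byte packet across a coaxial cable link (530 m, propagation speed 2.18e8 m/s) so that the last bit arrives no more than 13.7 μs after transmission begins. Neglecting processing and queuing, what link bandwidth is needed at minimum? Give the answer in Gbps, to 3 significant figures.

L = 12000 bits.
Propagation delay = 530 / 2.18e+08 = 2.43119 μs.
Transmission budget = 13.7 − 2.43119 = 11.2688 μs.
R ≥ L / t_tx = 12000 bits / 1.12688e-05 s = 1.06 Gbps.

1.06 Gbps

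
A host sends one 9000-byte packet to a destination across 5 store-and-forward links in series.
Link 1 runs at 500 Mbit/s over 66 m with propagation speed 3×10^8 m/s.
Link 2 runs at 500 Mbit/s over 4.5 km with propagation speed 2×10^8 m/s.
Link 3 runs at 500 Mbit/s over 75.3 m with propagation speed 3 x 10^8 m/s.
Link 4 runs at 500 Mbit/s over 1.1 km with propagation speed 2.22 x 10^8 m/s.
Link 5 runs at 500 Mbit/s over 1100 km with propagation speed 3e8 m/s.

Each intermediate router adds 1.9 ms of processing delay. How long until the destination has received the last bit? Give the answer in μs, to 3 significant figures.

L = 9000 × 8 = 72000 bits.
Transmission delay per hop = L/R = 72000/500000000 = 144 μs; 5 hops → 720 μs.
Propagation delays (d/s per hop): 0.22, 22.5, 0.251, 4.95495, 3666.67 μs; sum = 3694.59 μs.
Processing at 4 router(s): 4 × 1.9 ms = 7600 μs.
End-to-end = 12000 μs.

12000 μs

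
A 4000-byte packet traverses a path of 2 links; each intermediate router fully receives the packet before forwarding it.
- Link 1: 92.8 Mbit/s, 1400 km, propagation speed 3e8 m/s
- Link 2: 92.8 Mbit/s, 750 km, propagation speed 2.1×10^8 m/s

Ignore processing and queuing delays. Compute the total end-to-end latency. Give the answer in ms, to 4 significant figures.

L = 4000 × 8 = 32000 bits.
Transmission delay per hop = L/R = 32000/92800000 = 0.344828 ms; 2 hops → 0.689655 ms.
Propagation delays (d/s per hop): 4.66667, 3.57143 ms; sum = 8.2381 ms.
End-to-end = 8.928 ms.

8.928 ms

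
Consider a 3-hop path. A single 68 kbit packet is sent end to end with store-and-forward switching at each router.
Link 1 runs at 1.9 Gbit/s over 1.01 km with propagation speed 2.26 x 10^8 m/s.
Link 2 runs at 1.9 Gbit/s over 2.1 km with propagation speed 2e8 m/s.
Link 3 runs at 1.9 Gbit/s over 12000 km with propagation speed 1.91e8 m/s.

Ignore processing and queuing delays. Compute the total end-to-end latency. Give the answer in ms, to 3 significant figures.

L = 68000 bits.
Transmission delay per hop = L/R = 68000/1900000000 = 0.0357895 ms; 3 hops → 0.107368 ms.
Propagation delays (d/s per hop): 0.00446903, 0.0105, 62.8272 ms; sum = 62.8422 ms.
End-to-end = 62.9 ms.

62.9 ms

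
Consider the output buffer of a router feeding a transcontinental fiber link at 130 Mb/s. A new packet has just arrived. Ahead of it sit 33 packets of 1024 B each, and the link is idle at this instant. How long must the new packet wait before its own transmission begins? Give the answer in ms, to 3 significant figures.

2.08 ms

Each queued packet: L/R = 8192/130000000 = 0.0630154 ms.
33 queued → 2.07951 ms.
Queuing delay = 2.08 ms.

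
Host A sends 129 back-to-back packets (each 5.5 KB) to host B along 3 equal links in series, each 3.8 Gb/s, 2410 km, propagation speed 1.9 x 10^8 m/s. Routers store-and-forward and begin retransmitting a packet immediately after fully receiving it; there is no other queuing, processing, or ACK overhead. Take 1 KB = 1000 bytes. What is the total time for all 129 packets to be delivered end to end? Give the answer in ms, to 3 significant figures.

39.6 ms

Per-hop transmission t_tx = L/R = 44000/3800000000 = 0.0115789 ms.
Per-hop propagation t_prop = 2410000/190000000 = 12.6842 ms.
Pipeline fill: first packet needs 3·t_tx to clear all hops; remaining 128 packets each add one t_tx.
Total = (3+129-1)·t_tx + 3·t_prop = 131·0.0115789 + 3·12.6842 = 39.6 ms.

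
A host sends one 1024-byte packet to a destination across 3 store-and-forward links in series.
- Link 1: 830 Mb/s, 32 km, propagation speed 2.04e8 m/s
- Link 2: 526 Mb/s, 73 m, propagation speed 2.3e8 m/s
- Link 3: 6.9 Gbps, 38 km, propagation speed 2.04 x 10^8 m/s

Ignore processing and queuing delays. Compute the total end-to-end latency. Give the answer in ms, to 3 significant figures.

0.370 ms

L = 1024 × 8 = 8192 bits.
Transmission delays (L/R per hop): 0.00986988, 0.0155741, 0.00118725 ms; sum = 0.0266313 ms.
Propagation delays (d/s per hop): 0.156863, 0.000317391, 0.186275 ms; sum = 0.343455 ms.
End-to-end = 0.370 ms.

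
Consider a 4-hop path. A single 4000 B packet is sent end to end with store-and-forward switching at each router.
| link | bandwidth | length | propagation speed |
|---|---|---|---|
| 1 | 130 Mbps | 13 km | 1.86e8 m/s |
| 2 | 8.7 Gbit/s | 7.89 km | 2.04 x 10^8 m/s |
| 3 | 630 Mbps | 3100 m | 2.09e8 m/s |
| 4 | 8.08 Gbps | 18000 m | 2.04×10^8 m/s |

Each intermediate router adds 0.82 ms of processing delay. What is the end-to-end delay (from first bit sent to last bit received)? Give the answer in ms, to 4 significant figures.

2.976 ms

L = 4000 × 8 = 32000 bits.
Transmission delays (L/R per hop): 0.246154, 0.00367816, 0.0507937, 0.0039604 ms; sum = 0.304586 ms.
Propagation delays (d/s per hop): 0.0698925, 0.0386765, 0.0148325, 0.0882353 ms; sum = 0.211637 ms.
Processing at 3 router(s): 3 × 0.82 ms = 2.46 ms.
End-to-end = 2.976 ms.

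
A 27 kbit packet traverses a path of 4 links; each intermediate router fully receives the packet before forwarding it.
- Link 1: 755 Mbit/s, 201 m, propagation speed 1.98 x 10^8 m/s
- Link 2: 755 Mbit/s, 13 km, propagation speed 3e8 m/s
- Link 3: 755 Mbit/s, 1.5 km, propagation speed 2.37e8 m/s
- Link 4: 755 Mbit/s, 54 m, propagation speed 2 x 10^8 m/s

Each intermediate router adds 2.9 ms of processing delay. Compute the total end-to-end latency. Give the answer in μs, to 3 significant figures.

L = 27000 bits.
Transmission delay per hop = L/R = 27000/755000000 = 35.7616 μs; 4 hops → 143.046 μs.
Propagation delays (d/s per hop): 1.01515, 43.3333, 6.32911, 0.27 μs; sum = 50.9476 μs.
Processing at 3 router(s): 3 × 2.9 ms = 8700 μs.
End-to-end = 8890 μs.

8890 μs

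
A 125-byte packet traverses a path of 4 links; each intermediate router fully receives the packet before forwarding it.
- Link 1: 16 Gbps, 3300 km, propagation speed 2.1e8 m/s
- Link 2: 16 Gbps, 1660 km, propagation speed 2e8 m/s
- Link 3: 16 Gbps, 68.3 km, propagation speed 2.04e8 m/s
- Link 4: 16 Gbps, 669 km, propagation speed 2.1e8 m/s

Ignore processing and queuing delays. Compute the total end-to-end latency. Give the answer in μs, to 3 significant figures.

L = 125 × 8 = 1000 bits.
Transmission delay per hop = L/R = 1000/16000000000 = 0.0625 μs; 4 hops → 0.25 μs.
Propagation delays (d/s per hop): 15714.3, 8300, 334.804, 3185.71 μs; sum = 27534.8 μs.
End-to-end = 27500 μs.

27500 μs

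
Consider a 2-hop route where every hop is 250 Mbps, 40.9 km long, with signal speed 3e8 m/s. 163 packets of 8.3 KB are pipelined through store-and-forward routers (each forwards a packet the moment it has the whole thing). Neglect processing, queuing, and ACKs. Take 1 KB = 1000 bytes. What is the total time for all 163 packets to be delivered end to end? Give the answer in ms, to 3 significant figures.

Per-hop transmission t_tx = L/R = 66400/250000000 = 0.2656 ms.
Per-hop propagation t_prop = 40900/300000000 = 0.136333 ms.
Pipeline fill: first packet needs 2·t_tx to clear all hops; remaining 162 packets each add one t_tx.
Total = (2+163-1)·t_tx + 2·t_prop = 164·0.2656 + 2·0.136333 = 43.8 ms.

43.8 ms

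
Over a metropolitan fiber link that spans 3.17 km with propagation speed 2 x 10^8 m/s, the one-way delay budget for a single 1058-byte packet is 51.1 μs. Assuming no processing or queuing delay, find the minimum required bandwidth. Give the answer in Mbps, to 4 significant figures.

L = 8464 bits.
Propagation delay = 3170 / 200000000 = 15.85 μs.
Transmission budget = 51.1 − 15.85 = 35.25 μs.
R ≥ L / t_tx = 8464 bits / 3.525e-05 s = 240.1 Mbps.

240.1 Mbps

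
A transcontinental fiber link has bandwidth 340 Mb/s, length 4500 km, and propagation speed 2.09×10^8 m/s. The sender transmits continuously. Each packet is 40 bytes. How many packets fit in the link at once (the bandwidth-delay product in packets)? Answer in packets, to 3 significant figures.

Propagation delay = 4500000 / 209000000 = 0.0215311 s.
BDP = R × t_prop = 340000000 × 0.0215311 = 7320570 bits.
In packets of 320 bits: 22900 packets.

22900 packets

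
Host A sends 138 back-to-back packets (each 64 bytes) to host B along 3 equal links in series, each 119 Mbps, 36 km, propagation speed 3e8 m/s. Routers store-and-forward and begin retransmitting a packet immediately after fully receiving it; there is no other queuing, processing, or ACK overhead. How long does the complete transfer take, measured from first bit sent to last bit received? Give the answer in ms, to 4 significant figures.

0.9624 ms

Per-hop transmission t_tx = L/R = 512/119000000 = 0.00430252 ms.
Per-hop propagation t_prop = 36000/300000000 = 0.12 ms.
Pipeline fill: first packet needs 3·t_tx to clear all hops; remaining 137 packets each add one t_tx.
Total = (3+138-1)·t_tx + 3·t_prop = 140·0.00430252 + 3·0.12 = 0.9624 ms.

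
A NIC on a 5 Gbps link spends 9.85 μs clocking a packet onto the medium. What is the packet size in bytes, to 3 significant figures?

6160 bytes

L = R × t_tx = 5000000000 b/s × 9.85e-06 s = 49250 bits.
In bytes: 49250 / 8 = 6160 bytes.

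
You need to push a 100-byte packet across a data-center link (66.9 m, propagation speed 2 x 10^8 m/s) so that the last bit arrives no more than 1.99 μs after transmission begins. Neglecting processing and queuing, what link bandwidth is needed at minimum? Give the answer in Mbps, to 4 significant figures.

L = 800 bits.
Propagation delay = 66.9 / 200000000 = 0.3345 μs.
Transmission budget = 1.99 − 0.3345 = 1.6555 μs.
R ≥ L / t_tx = 800 bits / 1.6555e-06 s = 483.2 Mbps.

483.2 Mbps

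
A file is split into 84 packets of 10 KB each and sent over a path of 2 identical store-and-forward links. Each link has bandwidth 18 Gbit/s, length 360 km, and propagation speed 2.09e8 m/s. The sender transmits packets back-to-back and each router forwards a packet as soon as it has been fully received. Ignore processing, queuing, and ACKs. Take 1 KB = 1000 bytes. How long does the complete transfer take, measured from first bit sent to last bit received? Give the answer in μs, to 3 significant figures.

3820 μs

Per-hop transmission t_tx = L/R = 80000/18000000000 = 4.44444 μs.
Per-hop propagation t_prop = 360000/209000000 = 1722.49 μs.
Pipeline fill: first packet needs 2·t_tx to clear all hops; remaining 83 packets each add one t_tx.
Total = (2+84-1)·t_tx + 2·t_prop = 85·4.44444 + 2·1722.49 = 3820 μs.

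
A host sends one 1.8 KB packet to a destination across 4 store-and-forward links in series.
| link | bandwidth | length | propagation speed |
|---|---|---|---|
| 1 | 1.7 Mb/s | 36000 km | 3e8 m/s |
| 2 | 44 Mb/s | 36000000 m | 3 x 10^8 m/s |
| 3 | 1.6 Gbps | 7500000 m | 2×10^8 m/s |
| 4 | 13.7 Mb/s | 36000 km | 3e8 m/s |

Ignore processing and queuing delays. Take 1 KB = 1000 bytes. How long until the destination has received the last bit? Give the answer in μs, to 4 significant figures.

L = 14400 bits.
Transmission delays (L/R per hop): 8470.59, 327.273, 9, 1051.09 μs; sum = 9857.96 μs.
Propagation delays (d/s per hop): 120000, 120000, 37500, 120000 μs; sum = 397500 μs.
End-to-end = 407400 μs.

407400 μs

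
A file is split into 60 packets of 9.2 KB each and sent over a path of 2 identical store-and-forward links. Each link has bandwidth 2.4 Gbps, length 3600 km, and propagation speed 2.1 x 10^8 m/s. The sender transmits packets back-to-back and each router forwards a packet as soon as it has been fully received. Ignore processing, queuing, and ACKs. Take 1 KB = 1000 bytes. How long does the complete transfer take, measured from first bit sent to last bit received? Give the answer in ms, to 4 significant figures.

Per-hop transmission t_tx = L/R = 73600/2400000000 = 0.0306667 ms.
Per-hop propagation t_prop = 3600000/210000000 = 17.1429 ms.
Pipeline fill: first packet needs 2·t_tx to clear all hops; remaining 59 packets each add one t_tx.
Total = (2+60-1)·t_tx + 2·t_prop = 61·0.0306667 + 2·17.1429 = 36.16 ms.

36.16 ms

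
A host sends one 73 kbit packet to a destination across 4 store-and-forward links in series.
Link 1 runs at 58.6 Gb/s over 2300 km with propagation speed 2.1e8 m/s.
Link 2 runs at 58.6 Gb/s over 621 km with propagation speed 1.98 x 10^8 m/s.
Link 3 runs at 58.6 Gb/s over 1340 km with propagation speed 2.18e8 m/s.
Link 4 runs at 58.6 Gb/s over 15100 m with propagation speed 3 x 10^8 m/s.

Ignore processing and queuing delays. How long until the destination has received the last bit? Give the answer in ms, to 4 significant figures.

L = 73000 bits.
Transmission delay per hop = L/R = 73000/58600000000 = 0.00124573 ms; 4 hops → 0.00498294 ms.
Propagation delays (d/s per hop): 10.9524, 3.13636, 6.14679, 0.0503333 ms; sum = 20.2859 ms.
End-to-end = 20.29 ms.

20.29 ms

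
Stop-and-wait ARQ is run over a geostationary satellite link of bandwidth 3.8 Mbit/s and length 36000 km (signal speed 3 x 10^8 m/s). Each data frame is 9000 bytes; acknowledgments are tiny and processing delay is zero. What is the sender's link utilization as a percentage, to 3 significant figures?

t_tx = L/R = 72000/3800000 = 0.0189474 s.
t_prop = 36000000/300000000 = 0.12 s; RTT = 0.24 s.
Cycle = t_tx + RTT = 0.258947 s.
Utilization = t_tx / cycle = 0.0189474/0.258947 = 7.32 %.

7.32 %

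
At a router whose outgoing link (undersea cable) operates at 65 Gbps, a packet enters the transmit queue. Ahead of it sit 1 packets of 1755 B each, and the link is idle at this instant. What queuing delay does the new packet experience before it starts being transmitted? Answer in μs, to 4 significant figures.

0.2160 μs

Each queued packet: L/R = 14040/65000000000 = 0.216 μs.
1 queued → 0.216 μs.
Queuing delay = 0.2160 μs.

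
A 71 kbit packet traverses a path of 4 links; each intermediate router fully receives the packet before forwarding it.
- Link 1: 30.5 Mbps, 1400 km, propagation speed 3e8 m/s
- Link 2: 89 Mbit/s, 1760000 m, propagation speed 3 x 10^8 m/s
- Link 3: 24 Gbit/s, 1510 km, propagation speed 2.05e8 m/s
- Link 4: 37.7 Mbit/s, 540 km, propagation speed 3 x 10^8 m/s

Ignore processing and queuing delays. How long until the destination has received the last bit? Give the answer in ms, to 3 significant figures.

L = 71000 bits.
Transmission delays (L/R per hop): 2.32787, 0.797753, 0.00295833, 1.88329 ms; sum = 5.01187 ms.
Propagation delays (d/s per hop): 4.66667, 5.86667, 7.36585, 1.8 ms; sum = 19.6992 ms.
End-to-end = 24.7 ms.

24.7 ms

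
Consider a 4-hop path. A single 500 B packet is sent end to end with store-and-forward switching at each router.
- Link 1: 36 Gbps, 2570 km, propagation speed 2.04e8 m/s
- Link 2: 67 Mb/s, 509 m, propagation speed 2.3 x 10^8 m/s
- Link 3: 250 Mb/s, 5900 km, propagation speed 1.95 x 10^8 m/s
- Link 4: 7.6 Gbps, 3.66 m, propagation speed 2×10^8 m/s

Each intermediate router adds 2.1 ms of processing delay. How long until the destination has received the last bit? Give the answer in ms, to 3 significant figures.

L = 500 × 8 = 4000 bits.
Transmission delays (L/R per hop): 0.000111111, 0.0597015, 0.016, 0.000526316 ms; sum = 0.0763389 ms.
Propagation delays (d/s per hop): 12.598, 0.00221304, 30.2564, 1.83e-05 ms; sum = 42.8567 ms.
Processing at 3 router(s): 3 × 2.1 ms = 6.3 ms.
End-to-end = 49.2 ms.

49.2 ms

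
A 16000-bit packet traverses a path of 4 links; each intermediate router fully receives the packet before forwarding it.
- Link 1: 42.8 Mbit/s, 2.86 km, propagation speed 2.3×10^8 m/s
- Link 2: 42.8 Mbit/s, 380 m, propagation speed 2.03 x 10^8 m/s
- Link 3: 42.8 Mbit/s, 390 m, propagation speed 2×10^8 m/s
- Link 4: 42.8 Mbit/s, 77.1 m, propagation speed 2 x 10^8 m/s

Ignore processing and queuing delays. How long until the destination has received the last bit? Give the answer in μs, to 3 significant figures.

1510 μs

Transmission delay per hop = L/R = 16000/42800000 = 373.832 μs; 4 hops → 1495.33 μs.
Propagation delays (d/s per hop): 12.4348, 1.87192, 1.95, 0.3855 μs; sum = 16.6422 μs.
End-to-end = 1510 μs.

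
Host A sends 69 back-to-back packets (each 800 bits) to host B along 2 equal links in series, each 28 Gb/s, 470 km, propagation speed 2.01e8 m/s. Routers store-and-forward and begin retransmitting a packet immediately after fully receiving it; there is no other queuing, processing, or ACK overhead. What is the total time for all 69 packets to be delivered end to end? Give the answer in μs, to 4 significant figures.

4679 μs

Per-hop transmission t_tx = L/R = 800/28000000000 = 0.0285714 μs.
Per-hop propagation t_prop = 470000/2.01e+08 = 2338.31 μs.
Pipeline fill: first packet needs 2·t_tx to clear all hops; remaining 68 packets each add one t_tx.
Total = (2+69-1)·t_tx + 2·t_prop = 70·0.0285714 + 2·2338.31 = 4679 μs.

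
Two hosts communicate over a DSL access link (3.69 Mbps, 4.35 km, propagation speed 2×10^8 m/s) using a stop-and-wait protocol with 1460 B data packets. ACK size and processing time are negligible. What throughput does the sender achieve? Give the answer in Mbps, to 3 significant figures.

3.64 Mbps

t_tx = L/R = 11680/3690000 = 0.00316531 s.
t_prop = 4350/200000000 = 2.175e-05 s; RTT = 4.35e-05 s.
Cycle = t_tx + RTT = 0.00320881 s.
Throughput = L / cycle = 11680 / 0.00320881 = 3.64 Mbps.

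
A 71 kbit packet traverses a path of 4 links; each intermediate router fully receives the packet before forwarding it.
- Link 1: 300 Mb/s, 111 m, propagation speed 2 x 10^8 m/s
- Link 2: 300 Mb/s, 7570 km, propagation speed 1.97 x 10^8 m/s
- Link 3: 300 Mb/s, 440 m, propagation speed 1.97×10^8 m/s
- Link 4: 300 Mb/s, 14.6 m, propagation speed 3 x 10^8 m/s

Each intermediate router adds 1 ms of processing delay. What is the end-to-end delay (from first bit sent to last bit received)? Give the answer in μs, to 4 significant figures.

L = 71000 bits.
Transmission delay per hop = L/R = 71000/300000000 = 236.667 μs; 4 hops → 946.667 μs.
Propagation delays (d/s per hop): 0.555, 38426.4, 2.2335, 0.0486667 μs; sum = 38429.2 μs.
Processing at 3 router(s): 3 × 1 ms = 3000 μs.
End-to-end = 42380 μs.

42380 μs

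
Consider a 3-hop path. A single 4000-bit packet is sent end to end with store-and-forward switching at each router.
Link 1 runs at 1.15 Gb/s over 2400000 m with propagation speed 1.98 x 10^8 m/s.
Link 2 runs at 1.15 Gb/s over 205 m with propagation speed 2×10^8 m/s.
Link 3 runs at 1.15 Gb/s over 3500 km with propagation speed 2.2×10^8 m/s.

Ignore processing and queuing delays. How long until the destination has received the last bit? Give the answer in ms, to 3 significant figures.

Transmission delay per hop = L/R = 4000/1150000000 = 0.00347826 ms; 3 hops → 0.0104348 ms.
Propagation delays (d/s per hop): 12.1212, 0.001025, 15.9091 ms; sum = 28.0313 ms.
End-to-end = 28.0 ms.

28.0 ms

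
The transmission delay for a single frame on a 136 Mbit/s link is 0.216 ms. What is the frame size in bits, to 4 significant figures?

L = R × t_tx = 136000000 b/s × 0.000216 s = 29376 bits.

29380 bits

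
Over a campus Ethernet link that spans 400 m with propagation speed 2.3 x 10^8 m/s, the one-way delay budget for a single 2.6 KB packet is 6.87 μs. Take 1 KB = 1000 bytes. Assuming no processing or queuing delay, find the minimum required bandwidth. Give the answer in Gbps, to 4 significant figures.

L = 20800 bits.
Propagation delay = 400 / 2.3e+08 = 1.73913 μs.
Transmission budget = 6.87 − 1.73913 = 5.13087 μs.
R ≥ L / t_tx = 20800 bits / 5.13087e-06 s = 4.054 Gbps.

4.054 Gbps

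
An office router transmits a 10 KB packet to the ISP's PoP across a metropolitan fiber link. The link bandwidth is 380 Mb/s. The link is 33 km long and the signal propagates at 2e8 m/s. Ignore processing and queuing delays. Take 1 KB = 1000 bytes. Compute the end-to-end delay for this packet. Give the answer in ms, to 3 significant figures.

L = 80000 bits.
Transmission delay = L/R = 80000 / 380000000 = 0.210526 ms.
Propagation delay = d/s = 33000 m / 200000000 m/s = 0.165 ms.
Total = 0.376 ms.

0.376 ms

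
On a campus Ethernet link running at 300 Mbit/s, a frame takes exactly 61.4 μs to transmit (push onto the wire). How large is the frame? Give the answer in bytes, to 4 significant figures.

2303 bytes

L = R × t_tx = 300000000 b/s × 6.14e-05 s = 18420 bits.
In bytes: 18420 / 8 = 2303 bytes.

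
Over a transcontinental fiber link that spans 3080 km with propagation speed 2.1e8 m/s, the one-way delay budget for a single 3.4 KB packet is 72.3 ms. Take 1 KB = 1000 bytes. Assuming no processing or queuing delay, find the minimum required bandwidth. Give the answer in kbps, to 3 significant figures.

472 kbps

L = 27200 bits.
Propagation delay = 3080000 / 210000000 = 14.6667 ms.
Transmission budget = 72.3 − 14.6667 = 57.6333 ms.
R ≥ L / t_tx = 27200 bits / 0.0576333 s = 472 kbps.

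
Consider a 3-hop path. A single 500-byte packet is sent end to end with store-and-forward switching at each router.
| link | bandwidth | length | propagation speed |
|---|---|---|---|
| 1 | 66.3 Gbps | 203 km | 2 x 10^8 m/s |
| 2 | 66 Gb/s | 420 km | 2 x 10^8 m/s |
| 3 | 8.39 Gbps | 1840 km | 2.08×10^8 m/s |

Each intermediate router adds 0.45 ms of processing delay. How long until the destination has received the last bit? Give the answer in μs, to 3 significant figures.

L = 500 × 8 = 4000 bits.
Transmission delays (L/R per hop): 0.0603318, 0.0606061, 0.476758 μs; sum = 0.597696 μs.
Propagation delays (d/s per hop): 1015, 2100, 8846.15 μs; sum = 11961.2 μs.
Processing at 2 router(s): 2 × 0.45 ms = 900 μs.
End-to-end = 12900 μs.

12900 μs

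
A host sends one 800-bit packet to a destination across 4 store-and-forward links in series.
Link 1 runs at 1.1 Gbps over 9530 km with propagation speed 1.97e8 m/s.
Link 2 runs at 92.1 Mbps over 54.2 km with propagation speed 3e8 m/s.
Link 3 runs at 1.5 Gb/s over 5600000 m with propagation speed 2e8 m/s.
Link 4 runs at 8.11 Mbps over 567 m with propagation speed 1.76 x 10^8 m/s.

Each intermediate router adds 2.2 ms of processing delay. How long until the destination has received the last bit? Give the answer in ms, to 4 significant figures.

83.27 ms

Transmission delays (L/R per hop): 0.000727273, 0.00868621, 0.000533333, 0.0986436 ms; sum = 0.10859 ms.
Propagation delays (d/s per hop): 48.3756, 0.180667, 28, 0.00322159 ms; sum = 76.5595 ms.
Processing at 3 router(s): 3 × 2.2 ms = 6.6 ms.
End-to-end = 83.27 ms.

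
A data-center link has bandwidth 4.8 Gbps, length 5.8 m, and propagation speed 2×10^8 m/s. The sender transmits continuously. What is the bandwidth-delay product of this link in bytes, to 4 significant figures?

17.40 bytes

Propagation delay = 5.8 / 200000000 = 2.9e-08 s.
BDP = R × t_prop = 4800000000 × 2.9e-08 = 139.2 bits.
In bytes: 139.2/8 = 17.40 bytes.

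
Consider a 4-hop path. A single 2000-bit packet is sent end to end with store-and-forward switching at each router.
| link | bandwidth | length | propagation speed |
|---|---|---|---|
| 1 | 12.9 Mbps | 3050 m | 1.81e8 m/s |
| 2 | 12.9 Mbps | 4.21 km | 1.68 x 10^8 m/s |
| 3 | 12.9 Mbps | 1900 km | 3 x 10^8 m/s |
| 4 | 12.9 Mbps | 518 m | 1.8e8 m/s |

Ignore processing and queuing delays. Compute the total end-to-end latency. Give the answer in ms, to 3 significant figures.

7.00 ms

Transmission delay per hop = L/R = 2000/12900000 = 0.155039 ms; 4 hops → 0.620155 ms.
Propagation delays (d/s per hop): 0.0168508, 0.0250595, 6.33333, 0.00287778 ms; sum = 6.37812 ms.
End-to-end = 7.00 ms.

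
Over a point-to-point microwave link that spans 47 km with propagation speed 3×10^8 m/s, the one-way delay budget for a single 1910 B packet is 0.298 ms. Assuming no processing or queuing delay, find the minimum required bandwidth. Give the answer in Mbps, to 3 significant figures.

108 Mbps

L = 15280 bits.
Propagation delay = 47000 / 300000000 = 0.156667 ms.
Transmission budget = 0.298 − 0.156667 = 0.141333 ms.
R ≥ L / t_tx = 15280 bits / 0.000141333 s = 108 Mbps.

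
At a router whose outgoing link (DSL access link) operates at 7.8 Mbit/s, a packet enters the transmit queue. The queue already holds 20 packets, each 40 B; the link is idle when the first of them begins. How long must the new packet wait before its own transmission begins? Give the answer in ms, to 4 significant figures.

0.8205 ms

Each queued packet: L/R = 320/7800000 = 0.0410256 ms.
20 queued → 0.820513 ms.
Queuing delay = 0.8205 ms.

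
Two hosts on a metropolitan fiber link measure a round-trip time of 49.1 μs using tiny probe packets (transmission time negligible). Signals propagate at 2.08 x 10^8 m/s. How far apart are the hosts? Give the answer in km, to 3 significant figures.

One-way propagation = RTT/2 = 24.55 μs.
d = s × t = 208000000 × 2.455e-05 = 5.11 km.

5.11 km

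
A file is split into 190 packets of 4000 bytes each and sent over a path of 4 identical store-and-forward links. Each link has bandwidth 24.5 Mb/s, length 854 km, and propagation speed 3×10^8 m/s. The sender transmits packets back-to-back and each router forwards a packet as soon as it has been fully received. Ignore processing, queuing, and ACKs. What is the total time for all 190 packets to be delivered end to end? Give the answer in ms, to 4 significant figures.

Per-hop transmission t_tx = L/R = 32000/24500000 = 1.30612 ms.
Per-hop propagation t_prop = 854000/300000000 = 2.84667 ms.
Pipeline fill: first packet needs 4·t_tx to clear all hops; remaining 189 packets each add one t_tx.
Total = (4+190-1)·t_tx + 4·t_prop = 193·1.30612 + 4·2.84667 = 263.5 ms.

263.5 ms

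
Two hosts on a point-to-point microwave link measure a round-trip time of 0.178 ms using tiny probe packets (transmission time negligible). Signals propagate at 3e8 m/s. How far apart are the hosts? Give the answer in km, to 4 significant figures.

One-way propagation = RTT/2 = 0.089 ms.
d = s × t = 300000000 × 8.9e-05 = 26.70 km.

26.70 km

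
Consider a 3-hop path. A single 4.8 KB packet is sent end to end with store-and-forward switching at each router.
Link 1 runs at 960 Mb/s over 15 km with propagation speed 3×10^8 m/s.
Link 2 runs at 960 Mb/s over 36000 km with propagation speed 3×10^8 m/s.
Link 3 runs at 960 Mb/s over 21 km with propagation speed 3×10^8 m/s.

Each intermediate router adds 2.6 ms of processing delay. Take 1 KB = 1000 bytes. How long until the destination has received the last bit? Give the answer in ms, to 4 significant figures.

L = 38400 bits.
Transmission delay per hop = L/R = 38400/960000000 = 0.04 ms; 3 hops → 0.12 ms.
Propagation delays (d/s per hop): 0.05, 120, 0.07 ms; sum = 120.12 ms.
Processing at 2 router(s): 2 × 2.6 ms = 5.2 ms.
End-to-end = 125.4 ms.

125.4 ms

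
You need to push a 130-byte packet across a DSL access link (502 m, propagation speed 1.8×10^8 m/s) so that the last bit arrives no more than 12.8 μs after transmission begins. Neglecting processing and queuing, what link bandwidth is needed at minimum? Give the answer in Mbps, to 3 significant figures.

L = 1040 bits.
Propagation delay = 502 / 180000000 = 2.78889 μs.
Transmission budget = 12.8 − 2.78889 = 10.0111 μs.
R ≥ L / t_tx = 1040 bits / 1.00111e-05 s = 104 Mbps.

104 Mbps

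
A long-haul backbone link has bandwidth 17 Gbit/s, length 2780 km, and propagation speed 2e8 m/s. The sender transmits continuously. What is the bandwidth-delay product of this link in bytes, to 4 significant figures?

Propagation delay = 2780000 / 200000000 = 0.0139 s.
BDP = R × t_prop = 17000000000 × 0.0139 = 236300000 bits.
In bytes: 236300000/8 = 29540000 bytes.

29540000 bytes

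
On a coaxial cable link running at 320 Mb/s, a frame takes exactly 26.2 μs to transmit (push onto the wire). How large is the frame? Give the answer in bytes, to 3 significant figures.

L = R × t_tx = 320000000 b/s × 2.62e-05 s = 8384 bits.
In bytes: 8384 / 8 = 1050 bytes.

1050 bytes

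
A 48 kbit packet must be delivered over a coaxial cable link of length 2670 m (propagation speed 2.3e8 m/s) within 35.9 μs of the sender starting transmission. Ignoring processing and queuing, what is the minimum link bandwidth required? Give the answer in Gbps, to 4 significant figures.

1.976 Gbps

Propagation delay = 2670 / 2.3e+08 = 11.6087 μs.
Transmission budget = 35.9 − 11.6087 = 24.2913 μs.
R ≥ L / t_tx = 48000 bits / 2.42913e-05 s = 1.976 Gbps.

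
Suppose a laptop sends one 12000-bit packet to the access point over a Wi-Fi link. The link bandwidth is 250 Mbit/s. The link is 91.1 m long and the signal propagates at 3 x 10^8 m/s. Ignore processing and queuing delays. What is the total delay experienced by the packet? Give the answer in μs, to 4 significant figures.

48.30 μs

Transmission delay = L/R = 12000 / 250000000 = 48 μs.
Propagation delay = d/s = 91.1 m / 300000000 m/s = 0.303667 μs.
Total = 48.30 μs.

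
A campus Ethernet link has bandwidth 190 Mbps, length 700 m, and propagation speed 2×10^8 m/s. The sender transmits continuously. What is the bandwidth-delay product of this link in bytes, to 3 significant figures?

83.1 bytes

Propagation delay = 700 / 200000000 = 3.5e-06 s.
BDP = R × t_prop = 190000000 × 3.5e-06 = 665 bits.
In bytes: 665/8 = 83.1 bytes.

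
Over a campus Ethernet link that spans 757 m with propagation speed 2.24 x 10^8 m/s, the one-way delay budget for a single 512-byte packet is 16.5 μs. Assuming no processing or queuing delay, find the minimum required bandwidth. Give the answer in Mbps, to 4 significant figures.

L = 4096 bits.
Propagation delay = 757 / 2.24e+08 = 3.37946 μs.
Transmission budget = 16.5 − 3.37946 = 13.1205 μs.
R ≥ L / t_tx = 4096 bits / 1.31205e-05 s = 312.2 Mbps.

312.2 Mbps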